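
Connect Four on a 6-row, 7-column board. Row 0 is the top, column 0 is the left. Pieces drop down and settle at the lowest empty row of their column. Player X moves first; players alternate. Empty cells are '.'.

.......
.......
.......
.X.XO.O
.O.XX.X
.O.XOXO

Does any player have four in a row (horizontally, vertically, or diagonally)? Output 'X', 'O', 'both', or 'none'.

none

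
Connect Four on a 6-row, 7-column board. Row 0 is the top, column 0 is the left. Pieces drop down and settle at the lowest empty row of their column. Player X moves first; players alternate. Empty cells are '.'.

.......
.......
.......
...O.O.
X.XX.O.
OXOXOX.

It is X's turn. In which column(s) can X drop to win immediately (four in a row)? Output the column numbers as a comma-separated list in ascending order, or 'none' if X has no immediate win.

Answer: 1

Derivation:
col 0: drop X → no win
col 1: drop X → WIN!
col 2: drop X → no win
col 3: drop X → no win
col 4: drop X → no win
col 5: drop X → no win
col 6: drop X → no win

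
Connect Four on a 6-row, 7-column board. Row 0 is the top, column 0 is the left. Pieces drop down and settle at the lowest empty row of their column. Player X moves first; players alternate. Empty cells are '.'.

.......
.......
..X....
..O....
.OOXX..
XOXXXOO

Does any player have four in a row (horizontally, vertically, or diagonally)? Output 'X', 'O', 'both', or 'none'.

none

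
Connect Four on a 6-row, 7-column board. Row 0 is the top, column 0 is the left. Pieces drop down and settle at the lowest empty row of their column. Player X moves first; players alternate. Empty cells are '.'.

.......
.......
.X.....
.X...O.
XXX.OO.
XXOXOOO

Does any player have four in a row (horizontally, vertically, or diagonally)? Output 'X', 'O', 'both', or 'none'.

X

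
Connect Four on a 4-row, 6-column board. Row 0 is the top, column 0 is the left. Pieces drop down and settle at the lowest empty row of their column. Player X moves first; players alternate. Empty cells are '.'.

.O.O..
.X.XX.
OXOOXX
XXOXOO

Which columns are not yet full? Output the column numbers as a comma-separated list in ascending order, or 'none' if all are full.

Answer: 0,2,4,5

Derivation:
col 0: top cell = '.' → open
col 1: top cell = 'O' → FULL
col 2: top cell = '.' → open
col 3: top cell = 'O' → FULL
col 4: top cell = '.' → open
col 5: top cell = '.' → open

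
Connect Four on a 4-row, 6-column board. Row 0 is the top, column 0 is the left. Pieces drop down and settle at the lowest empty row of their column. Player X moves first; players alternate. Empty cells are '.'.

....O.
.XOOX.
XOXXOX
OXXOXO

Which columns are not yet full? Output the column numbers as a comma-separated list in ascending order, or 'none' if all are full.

Answer: 0,1,2,3,5

Derivation:
col 0: top cell = '.' → open
col 1: top cell = '.' → open
col 2: top cell = '.' → open
col 3: top cell = '.' → open
col 4: top cell = 'O' → FULL
col 5: top cell = '.' → open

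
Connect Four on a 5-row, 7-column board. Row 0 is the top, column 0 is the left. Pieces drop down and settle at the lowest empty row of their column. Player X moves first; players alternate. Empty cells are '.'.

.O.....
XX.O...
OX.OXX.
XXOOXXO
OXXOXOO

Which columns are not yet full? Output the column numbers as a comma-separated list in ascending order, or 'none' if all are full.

Answer: 0,2,3,4,5,6

Derivation:
col 0: top cell = '.' → open
col 1: top cell = 'O' → FULL
col 2: top cell = '.' → open
col 3: top cell = '.' → open
col 4: top cell = '.' → open
col 5: top cell = '.' → open
col 6: top cell = '.' → open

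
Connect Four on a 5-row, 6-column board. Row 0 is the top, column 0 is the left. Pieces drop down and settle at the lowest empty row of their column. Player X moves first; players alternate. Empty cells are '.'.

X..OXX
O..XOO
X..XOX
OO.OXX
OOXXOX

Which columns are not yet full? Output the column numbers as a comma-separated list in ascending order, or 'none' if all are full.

Answer: 1,2

Derivation:
col 0: top cell = 'X' → FULL
col 1: top cell = '.' → open
col 2: top cell = '.' → open
col 3: top cell = 'O' → FULL
col 4: top cell = 'X' → FULL
col 5: top cell = 'X' → FULL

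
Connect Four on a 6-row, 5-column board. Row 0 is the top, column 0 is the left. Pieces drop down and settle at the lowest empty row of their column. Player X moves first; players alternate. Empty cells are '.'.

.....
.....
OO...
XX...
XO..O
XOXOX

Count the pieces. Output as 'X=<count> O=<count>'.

X=6 O=6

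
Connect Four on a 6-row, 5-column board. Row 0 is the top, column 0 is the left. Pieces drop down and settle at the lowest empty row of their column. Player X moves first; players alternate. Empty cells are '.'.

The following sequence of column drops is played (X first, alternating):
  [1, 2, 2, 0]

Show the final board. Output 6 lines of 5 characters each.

Move 1: X drops in col 1, lands at row 5
Move 2: O drops in col 2, lands at row 5
Move 3: X drops in col 2, lands at row 4
Move 4: O drops in col 0, lands at row 5

Answer: .....
.....
.....
.....
..X..
OXO..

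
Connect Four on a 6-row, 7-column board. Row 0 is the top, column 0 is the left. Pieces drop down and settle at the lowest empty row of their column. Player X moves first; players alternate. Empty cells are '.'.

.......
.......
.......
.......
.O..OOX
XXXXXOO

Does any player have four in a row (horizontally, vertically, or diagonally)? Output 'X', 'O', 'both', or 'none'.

X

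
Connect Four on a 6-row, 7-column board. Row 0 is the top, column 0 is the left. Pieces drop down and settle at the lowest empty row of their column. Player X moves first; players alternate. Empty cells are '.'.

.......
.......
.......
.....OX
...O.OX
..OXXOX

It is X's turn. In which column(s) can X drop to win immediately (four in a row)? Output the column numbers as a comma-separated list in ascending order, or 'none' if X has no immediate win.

Answer: 6

Derivation:
col 0: drop X → no win
col 1: drop X → no win
col 2: drop X → no win
col 3: drop X → no win
col 4: drop X → no win
col 5: drop X → no win
col 6: drop X → WIN!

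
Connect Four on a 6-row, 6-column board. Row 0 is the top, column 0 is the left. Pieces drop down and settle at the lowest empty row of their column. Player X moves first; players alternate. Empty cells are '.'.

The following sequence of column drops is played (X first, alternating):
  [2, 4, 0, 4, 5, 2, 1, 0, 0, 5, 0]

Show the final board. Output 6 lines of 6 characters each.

Answer: ......
......
X.....
X.....
O.O.OO
XXX.OX

Derivation:
Move 1: X drops in col 2, lands at row 5
Move 2: O drops in col 4, lands at row 5
Move 3: X drops in col 0, lands at row 5
Move 4: O drops in col 4, lands at row 4
Move 5: X drops in col 5, lands at row 5
Move 6: O drops in col 2, lands at row 4
Move 7: X drops in col 1, lands at row 5
Move 8: O drops in col 0, lands at row 4
Move 9: X drops in col 0, lands at row 3
Move 10: O drops in col 5, lands at row 4
Move 11: X drops in col 0, lands at row 2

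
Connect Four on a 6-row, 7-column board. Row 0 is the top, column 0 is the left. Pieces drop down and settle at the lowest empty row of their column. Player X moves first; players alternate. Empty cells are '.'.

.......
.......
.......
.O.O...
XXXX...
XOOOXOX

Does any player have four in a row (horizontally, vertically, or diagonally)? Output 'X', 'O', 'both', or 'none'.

X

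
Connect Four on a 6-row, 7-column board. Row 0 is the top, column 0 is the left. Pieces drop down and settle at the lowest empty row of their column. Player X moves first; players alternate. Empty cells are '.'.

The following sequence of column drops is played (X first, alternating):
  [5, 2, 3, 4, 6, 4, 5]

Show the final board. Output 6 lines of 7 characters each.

Move 1: X drops in col 5, lands at row 5
Move 2: O drops in col 2, lands at row 5
Move 3: X drops in col 3, lands at row 5
Move 4: O drops in col 4, lands at row 5
Move 5: X drops in col 6, lands at row 5
Move 6: O drops in col 4, lands at row 4
Move 7: X drops in col 5, lands at row 4

Answer: .......
.......
.......
.......
....OX.
..OXOXX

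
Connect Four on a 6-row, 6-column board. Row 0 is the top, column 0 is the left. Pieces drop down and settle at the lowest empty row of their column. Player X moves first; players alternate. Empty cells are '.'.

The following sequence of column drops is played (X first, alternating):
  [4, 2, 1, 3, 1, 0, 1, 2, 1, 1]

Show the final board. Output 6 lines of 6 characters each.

Answer: ......
.O....
.X....
.X....
.XO...
OXOOX.

Derivation:
Move 1: X drops in col 4, lands at row 5
Move 2: O drops in col 2, lands at row 5
Move 3: X drops in col 1, lands at row 5
Move 4: O drops in col 3, lands at row 5
Move 5: X drops in col 1, lands at row 4
Move 6: O drops in col 0, lands at row 5
Move 7: X drops in col 1, lands at row 3
Move 8: O drops in col 2, lands at row 4
Move 9: X drops in col 1, lands at row 2
Move 10: O drops in col 1, lands at row 1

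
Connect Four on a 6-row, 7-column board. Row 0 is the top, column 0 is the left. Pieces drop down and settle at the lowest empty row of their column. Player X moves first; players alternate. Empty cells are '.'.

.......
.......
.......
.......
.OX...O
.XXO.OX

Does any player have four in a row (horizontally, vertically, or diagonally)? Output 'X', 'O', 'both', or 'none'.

none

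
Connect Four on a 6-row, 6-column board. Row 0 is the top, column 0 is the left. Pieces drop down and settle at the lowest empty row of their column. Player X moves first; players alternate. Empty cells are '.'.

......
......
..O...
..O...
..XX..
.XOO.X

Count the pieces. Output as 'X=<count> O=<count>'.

X=4 O=4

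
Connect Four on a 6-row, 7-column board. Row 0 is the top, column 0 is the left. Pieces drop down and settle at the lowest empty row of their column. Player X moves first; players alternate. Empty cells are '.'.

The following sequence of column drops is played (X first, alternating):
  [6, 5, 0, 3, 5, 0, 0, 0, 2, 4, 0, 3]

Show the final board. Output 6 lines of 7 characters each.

Move 1: X drops in col 6, lands at row 5
Move 2: O drops in col 5, lands at row 5
Move 3: X drops in col 0, lands at row 5
Move 4: O drops in col 3, lands at row 5
Move 5: X drops in col 5, lands at row 4
Move 6: O drops in col 0, lands at row 4
Move 7: X drops in col 0, lands at row 3
Move 8: O drops in col 0, lands at row 2
Move 9: X drops in col 2, lands at row 5
Move 10: O drops in col 4, lands at row 5
Move 11: X drops in col 0, lands at row 1
Move 12: O drops in col 3, lands at row 4

Answer: .......
X......
O......
X......
O..O.X.
X.XOOOX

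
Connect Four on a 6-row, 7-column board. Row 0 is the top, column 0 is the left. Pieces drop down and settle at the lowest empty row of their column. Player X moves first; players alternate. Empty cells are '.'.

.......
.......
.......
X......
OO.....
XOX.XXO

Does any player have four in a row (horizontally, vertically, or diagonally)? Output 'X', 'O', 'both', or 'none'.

none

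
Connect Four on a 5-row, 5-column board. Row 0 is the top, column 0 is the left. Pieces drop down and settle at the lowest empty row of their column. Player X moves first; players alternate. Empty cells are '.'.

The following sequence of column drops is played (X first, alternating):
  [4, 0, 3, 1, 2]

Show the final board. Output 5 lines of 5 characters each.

Answer: .....
.....
.....
.....
OOXXX

Derivation:
Move 1: X drops in col 4, lands at row 4
Move 2: O drops in col 0, lands at row 4
Move 3: X drops in col 3, lands at row 4
Move 4: O drops in col 1, lands at row 4
Move 5: X drops in col 2, lands at row 4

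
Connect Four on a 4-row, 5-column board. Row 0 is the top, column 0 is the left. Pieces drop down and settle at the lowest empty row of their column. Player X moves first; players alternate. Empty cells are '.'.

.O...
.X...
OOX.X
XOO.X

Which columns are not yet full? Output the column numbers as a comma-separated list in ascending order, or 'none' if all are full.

Answer: 0,2,3,4

Derivation:
col 0: top cell = '.' → open
col 1: top cell = 'O' → FULL
col 2: top cell = '.' → open
col 3: top cell = '.' → open
col 4: top cell = '.' → open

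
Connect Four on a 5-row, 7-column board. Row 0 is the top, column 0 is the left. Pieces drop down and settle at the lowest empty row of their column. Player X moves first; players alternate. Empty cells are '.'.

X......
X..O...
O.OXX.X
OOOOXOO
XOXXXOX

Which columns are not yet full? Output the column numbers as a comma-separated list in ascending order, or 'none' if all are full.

col 0: top cell = 'X' → FULL
col 1: top cell = '.' → open
col 2: top cell = '.' → open
col 3: top cell = '.' → open
col 4: top cell = '.' → open
col 5: top cell = '.' → open
col 6: top cell = '.' → open

Answer: 1,2,3,4,5,6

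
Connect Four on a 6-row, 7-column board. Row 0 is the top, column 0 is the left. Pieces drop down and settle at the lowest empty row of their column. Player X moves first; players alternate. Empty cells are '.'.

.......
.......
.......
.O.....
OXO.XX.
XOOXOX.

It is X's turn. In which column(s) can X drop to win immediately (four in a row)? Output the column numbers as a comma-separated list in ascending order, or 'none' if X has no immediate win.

col 0: drop X → no win
col 1: drop X → no win
col 2: drop X → no win
col 3: drop X → no win
col 4: drop X → no win
col 5: drop X → no win
col 6: drop X → no win

Answer: none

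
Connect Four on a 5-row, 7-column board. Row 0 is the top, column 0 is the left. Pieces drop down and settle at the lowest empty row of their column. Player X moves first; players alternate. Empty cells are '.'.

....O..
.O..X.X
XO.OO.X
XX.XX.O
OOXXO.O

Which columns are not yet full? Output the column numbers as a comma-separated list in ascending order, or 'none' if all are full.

Answer: 0,1,2,3,5,6

Derivation:
col 0: top cell = '.' → open
col 1: top cell = '.' → open
col 2: top cell = '.' → open
col 3: top cell = '.' → open
col 4: top cell = 'O' → FULL
col 5: top cell = '.' → open
col 6: top cell = '.' → open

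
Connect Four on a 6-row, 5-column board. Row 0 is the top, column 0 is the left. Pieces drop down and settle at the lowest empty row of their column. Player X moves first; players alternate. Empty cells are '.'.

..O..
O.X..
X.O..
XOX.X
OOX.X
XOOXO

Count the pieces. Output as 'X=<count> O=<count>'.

X=9 O=9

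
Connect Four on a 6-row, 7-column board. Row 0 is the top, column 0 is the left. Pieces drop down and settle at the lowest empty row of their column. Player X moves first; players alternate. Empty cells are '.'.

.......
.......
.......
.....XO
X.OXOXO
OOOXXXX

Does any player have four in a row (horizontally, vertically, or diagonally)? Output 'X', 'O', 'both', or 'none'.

X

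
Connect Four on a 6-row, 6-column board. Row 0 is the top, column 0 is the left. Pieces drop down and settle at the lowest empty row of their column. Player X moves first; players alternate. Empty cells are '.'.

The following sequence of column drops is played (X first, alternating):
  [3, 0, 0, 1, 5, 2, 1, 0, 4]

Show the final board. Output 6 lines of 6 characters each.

Answer: ......
......
......
O.....
XX....
OOOXXX

Derivation:
Move 1: X drops in col 3, lands at row 5
Move 2: O drops in col 0, lands at row 5
Move 3: X drops in col 0, lands at row 4
Move 4: O drops in col 1, lands at row 5
Move 5: X drops in col 5, lands at row 5
Move 6: O drops in col 2, lands at row 5
Move 7: X drops in col 1, lands at row 4
Move 8: O drops in col 0, lands at row 3
Move 9: X drops in col 4, lands at row 5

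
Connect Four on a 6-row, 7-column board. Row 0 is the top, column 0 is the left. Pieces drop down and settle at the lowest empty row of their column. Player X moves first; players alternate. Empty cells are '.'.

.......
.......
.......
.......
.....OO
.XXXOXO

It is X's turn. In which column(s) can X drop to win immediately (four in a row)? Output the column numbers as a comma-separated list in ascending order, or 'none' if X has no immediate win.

col 0: drop X → WIN!
col 1: drop X → no win
col 2: drop X → no win
col 3: drop X → no win
col 4: drop X → no win
col 5: drop X → no win
col 6: drop X → no win

Answer: 0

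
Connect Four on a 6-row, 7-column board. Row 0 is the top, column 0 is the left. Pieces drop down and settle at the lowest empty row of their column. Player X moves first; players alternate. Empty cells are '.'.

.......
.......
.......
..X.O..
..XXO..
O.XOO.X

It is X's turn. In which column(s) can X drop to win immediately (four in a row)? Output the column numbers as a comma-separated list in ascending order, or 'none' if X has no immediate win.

Answer: 2

Derivation:
col 0: drop X → no win
col 1: drop X → no win
col 2: drop X → WIN!
col 3: drop X → no win
col 4: drop X → no win
col 5: drop X → no win
col 6: drop X → no win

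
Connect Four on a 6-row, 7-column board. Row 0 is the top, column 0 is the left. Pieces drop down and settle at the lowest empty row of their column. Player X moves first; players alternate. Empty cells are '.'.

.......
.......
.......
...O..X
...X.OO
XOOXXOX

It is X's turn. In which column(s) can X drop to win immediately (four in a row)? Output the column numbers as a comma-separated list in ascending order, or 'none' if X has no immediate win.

Answer: none

Derivation:
col 0: drop X → no win
col 1: drop X → no win
col 2: drop X → no win
col 3: drop X → no win
col 4: drop X → no win
col 5: drop X → no win
col 6: drop X → no win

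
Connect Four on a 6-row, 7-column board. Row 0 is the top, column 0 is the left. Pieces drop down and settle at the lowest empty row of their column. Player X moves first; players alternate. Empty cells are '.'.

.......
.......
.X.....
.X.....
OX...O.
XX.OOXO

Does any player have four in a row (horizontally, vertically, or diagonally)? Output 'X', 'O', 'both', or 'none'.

X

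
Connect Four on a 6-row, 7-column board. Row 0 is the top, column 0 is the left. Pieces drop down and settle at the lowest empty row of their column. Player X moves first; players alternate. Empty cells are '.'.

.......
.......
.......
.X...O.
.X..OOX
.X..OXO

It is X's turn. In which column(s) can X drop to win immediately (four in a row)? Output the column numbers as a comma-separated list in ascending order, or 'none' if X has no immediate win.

col 0: drop X → no win
col 1: drop X → WIN!
col 2: drop X → no win
col 3: drop X → no win
col 4: drop X → no win
col 5: drop X → no win
col 6: drop X → no win

Answer: 1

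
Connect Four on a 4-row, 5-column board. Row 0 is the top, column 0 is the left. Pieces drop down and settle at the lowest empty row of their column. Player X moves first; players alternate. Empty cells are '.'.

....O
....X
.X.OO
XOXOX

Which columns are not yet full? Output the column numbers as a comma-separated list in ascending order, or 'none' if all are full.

col 0: top cell = '.' → open
col 1: top cell = '.' → open
col 2: top cell = '.' → open
col 3: top cell = '.' → open
col 4: top cell = 'O' → FULL

Answer: 0,1,2,3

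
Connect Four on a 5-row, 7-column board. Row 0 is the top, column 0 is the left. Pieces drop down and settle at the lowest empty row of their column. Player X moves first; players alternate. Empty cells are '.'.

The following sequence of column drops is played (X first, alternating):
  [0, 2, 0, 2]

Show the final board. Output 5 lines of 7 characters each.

Answer: .......
.......
.......
X.O....
X.O....

Derivation:
Move 1: X drops in col 0, lands at row 4
Move 2: O drops in col 2, lands at row 4
Move 3: X drops in col 0, lands at row 3
Move 4: O drops in col 2, lands at row 3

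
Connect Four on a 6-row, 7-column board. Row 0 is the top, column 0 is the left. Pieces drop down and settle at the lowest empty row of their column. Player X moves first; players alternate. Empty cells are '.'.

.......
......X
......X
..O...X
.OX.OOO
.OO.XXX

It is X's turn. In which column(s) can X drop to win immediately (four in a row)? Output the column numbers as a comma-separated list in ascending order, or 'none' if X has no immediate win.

Answer: 3,6

Derivation:
col 0: drop X → no win
col 1: drop X → no win
col 2: drop X → no win
col 3: drop X → WIN!
col 4: drop X → no win
col 5: drop X → no win
col 6: drop X → WIN!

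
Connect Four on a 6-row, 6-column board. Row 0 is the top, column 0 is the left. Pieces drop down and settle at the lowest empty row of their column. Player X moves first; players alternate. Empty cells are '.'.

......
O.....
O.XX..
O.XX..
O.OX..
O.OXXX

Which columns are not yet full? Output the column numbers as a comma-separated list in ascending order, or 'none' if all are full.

col 0: top cell = '.' → open
col 1: top cell = '.' → open
col 2: top cell = '.' → open
col 3: top cell = '.' → open
col 4: top cell = '.' → open
col 5: top cell = '.' → open

Answer: 0,1,2,3,4,5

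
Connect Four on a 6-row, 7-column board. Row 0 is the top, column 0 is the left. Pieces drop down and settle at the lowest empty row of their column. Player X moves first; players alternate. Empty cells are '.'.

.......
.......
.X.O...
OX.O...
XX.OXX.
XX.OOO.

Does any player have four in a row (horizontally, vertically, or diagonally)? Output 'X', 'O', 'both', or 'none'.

both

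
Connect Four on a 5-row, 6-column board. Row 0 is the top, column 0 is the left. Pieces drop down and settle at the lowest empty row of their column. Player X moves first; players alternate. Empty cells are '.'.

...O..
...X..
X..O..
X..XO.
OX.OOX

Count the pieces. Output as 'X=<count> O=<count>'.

X=6 O=6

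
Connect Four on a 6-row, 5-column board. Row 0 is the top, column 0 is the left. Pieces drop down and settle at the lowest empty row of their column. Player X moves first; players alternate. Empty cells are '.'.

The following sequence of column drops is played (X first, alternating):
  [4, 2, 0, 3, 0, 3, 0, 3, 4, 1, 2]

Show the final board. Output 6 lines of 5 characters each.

Answer: .....
.....
.....
X..O.
X.XOX
XOOOX

Derivation:
Move 1: X drops in col 4, lands at row 5
Move 2: O drops in col 2, lands at row 5
Move 3: X drops in col 0, lands at row 5
Move 4: O drops in col 3, lands at row 5
Move 5: X drops in col 0, lands at row 4
Move 6: O drops in col 3, lands at row 4
Move 7: X drops in col 0, lands at row 3
Move 8: O drops in col 3, lands at row 3
Move 9: X drops in col 4, lands at row 4
Move 10: O drops in col 1, lands at row 5
Move 11: X drops in col 2, lands at row 4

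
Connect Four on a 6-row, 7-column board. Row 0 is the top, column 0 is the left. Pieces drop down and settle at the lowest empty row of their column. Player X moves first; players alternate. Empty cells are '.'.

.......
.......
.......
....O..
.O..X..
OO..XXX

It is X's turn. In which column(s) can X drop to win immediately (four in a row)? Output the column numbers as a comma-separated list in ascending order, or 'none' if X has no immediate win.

col 0: drop X → no win
col 1: drop X → no win
col 2: drop X → no win
col 3: drop X → WIN!
col 4: drop X → no win
col 5: drop X → no win
col 6: drop X → no win

Answer: 3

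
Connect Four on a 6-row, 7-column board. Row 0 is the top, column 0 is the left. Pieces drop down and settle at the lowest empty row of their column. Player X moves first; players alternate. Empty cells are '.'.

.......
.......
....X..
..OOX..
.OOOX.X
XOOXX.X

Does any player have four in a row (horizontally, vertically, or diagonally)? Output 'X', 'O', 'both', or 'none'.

X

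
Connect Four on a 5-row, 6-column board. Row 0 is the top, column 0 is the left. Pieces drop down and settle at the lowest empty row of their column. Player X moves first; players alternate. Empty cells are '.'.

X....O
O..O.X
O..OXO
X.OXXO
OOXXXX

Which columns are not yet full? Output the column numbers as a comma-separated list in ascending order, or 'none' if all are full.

col 0: top cell = 'X' → FULL
col 1: top cell = '.' → open
col 2: top cell = '.' → open
col 3: top cell = '.' → open
col 4: top cell = '.' → open
col 5: top cell = 'O' → FULL

Answer: 1,2,3,4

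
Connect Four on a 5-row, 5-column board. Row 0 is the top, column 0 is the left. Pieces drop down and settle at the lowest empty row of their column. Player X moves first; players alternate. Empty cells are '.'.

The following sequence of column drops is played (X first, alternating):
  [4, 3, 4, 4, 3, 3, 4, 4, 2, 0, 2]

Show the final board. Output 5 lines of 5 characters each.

Answer: ....O
....X
...OO
..XXX
O.XOX

Derivation:
Move 1: X drops in col 4, lands at row 4
Move 2: O drops in col 3, lands at row 4
Move 3: X drops in col 4, lands at row 3
Move 4: O drops in col 4, lands at row 2
Move 5: X drops in col 3, lands at row 3
Move 6: O drops in col 3, lands at row 2
Move 7: X drops in col 4, lands at row 1
Move 8: O drops in col 4, lands at row 0
Move 9: X drops in col 2, lands at row 4
Move 10: O drops in col 0, lands at row 4
Move 11: X drops in col 2, lands at row 3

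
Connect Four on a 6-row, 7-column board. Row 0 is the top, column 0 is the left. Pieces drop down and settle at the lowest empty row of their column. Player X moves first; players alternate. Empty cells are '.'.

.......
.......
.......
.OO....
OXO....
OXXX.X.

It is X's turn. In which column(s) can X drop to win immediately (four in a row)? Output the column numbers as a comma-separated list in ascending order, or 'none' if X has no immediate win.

col 0: drop X → no win
col 1: drop X → no win
col 2: drop X → no win
col 3: drop X → no win
col 4: drop X → WIN!
col 5: drop X → no win
col 6: drop X → no win

Answer: 4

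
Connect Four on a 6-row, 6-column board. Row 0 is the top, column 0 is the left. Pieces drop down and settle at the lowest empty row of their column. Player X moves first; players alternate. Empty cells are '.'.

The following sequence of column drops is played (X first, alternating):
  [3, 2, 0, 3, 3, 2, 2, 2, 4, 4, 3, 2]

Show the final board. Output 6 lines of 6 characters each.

Move 1: X drops in col 3, lands at row 5
Move 2: O drops in col 2, lands at row 5
Move 3: X drops in col 0, lands at row 5
Move 4: O drops in col 3, lands at row 4
Move 5: X drops in col 3, lands at row 3
Move 6: O drops in col 2, lands at row 4
Move 7: X drops in col 2, lands at row 3
Move 8: O drops in col 2, lands at row 2
Move 9: X drops in col 4, lands at row 5
Move 10: O drops in col 4, lands at row 4
Move 11: X drops in col 3, lands at row 2
Move 12: O drops in col 2, lands at row 1

Answer: ......
..O...
..OX..
..XX..
..OOO.
X.OXX.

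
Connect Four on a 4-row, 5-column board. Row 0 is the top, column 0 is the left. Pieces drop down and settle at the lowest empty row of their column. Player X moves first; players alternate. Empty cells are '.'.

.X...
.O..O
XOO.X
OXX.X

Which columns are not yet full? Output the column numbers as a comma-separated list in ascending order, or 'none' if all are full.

Answer: 0,2,3,4

Derivation:
col 0: top cell = '.' → open
col 1: top cell = 'X' → FULL
col 2: top cell = '.' → open
col 3: top cell = '.' → open
col 4: top cell = '.' → open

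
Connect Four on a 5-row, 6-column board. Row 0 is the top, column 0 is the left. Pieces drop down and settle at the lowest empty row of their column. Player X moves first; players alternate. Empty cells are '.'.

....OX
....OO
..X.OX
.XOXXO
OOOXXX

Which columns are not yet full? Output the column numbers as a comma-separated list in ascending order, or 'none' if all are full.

Answer: 0,1,2,3

Derivation:
col 0: top cell = '.' → open
col 1: top cell = '.' → open
col 2: top cell = '.' → open
col 3: top cell = '.' → open
col 4: top cell = 'O' → FULL
col 5: top cell = 'X' → FULL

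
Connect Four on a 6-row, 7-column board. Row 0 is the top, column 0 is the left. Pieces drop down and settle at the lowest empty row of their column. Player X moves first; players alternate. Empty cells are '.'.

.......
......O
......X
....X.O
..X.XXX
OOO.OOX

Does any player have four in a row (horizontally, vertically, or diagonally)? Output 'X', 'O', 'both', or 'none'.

none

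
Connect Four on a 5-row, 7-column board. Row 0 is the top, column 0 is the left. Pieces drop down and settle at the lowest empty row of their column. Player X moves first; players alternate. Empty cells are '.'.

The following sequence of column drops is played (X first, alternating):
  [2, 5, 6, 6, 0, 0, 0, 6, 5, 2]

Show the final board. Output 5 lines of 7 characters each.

Move 1: X drops in col 2, lands at row 4
Move 2: O drops in col 5, lands at row 4
Move 3: X drops in col 6, lands at row 4
Move 4: O drops in col 6, lands at row 3
Move 5: X drops in col 0, lands at row 4
Move 6: O drops in col 0, lands at row 3
Move 7: X drops in col 0, lands at row 2
Move 8: O drops in col 6, lands at row 2
Move 9: X drops in col 5, lands at row 3
Move 10: O drops in col 2, lands at row 3

Answer: .......
.......
X.....O
O.O..XO
X.X..OX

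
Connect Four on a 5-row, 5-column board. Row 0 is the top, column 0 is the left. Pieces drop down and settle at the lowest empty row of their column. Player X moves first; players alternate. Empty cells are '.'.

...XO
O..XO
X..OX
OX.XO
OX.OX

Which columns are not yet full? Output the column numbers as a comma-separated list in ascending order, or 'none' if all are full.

Answer: 0,1,2

Derivation:
col 0: top cell = '.' → open
col 1: top cell = '.' → open
col 2: top cell = '.' → open
col 3: top cell = 'X' → FULL
col 4: top cell = 'O' → FULL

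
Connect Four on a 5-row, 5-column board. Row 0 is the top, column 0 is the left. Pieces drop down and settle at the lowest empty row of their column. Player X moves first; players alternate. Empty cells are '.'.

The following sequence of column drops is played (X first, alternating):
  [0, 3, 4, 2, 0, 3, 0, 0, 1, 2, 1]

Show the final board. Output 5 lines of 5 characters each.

Answer: .....
O....
X....
XXOO.
XXOOX

Derivation:
Move 1: X drops in col 0, lands at row 4
Move 2: O drops in col 3, lands at row 4
Move 3: X drops in col 4, lands at row 4
Move 4: O drops in col 2, lands at row 4
Move 5: X drops in col 0, lands at row 3
Move 6: O drops in col 3, lands at row 3
Move 7: X drops in col 0, lands at row 2
Move 8: O drops in col 0, lands at row 1
Move 9: X drops in col 1, lands at row 4
Move 10: O drops in col 2, lands at row 3
Move 11: X drops in col 1, lands at row 3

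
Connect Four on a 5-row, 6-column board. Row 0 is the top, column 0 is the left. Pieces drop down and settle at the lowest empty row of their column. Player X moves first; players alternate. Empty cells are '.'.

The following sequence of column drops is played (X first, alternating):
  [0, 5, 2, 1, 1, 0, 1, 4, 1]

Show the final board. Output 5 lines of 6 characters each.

Answer: ......
.X....
.X....
OX....
XOX.OO

Derivation:
Move 1: X drops in col 0, lands at row 4
Move 2: O drops in col 5, lands at row 4
Move 3: X drops in col 2, lands at row 4
Move 4: O drops in col 1, lands at row 4
Move 5: X drops in col 1, lands at row 3
Move 6: O drops in col 0, lands at row 3
Move 7: X drops in col 1, lands at row 2
Move 8: O drops in col 4, lands at row 4
Move 9: X drops in col 1, lands at row 1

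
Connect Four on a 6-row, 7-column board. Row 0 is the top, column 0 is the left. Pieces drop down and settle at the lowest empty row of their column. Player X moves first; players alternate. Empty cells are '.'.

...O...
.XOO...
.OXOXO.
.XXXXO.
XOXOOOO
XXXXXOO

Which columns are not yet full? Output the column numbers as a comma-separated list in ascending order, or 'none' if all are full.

col 0: top cell = '.' → open
col 1: top cell = '.' → open
col 2: top cell = '.' → open
col 3: top cell = 'O' → FULL
col 4: top cell = '.' → open
col 5: top cell = '.' → open
col 6: top cell = '.' → open

Answer: 0,1,2,4,5,6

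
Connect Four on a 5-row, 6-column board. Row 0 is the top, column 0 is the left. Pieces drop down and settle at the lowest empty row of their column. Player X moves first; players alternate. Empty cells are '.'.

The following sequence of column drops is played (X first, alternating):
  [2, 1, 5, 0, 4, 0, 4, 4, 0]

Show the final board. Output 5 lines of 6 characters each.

Move 1: X drops in col 2, lands at row 4
Move 2: O drops in col 1, lands at row 4
Move 3: X drops in col 5, lands at row 4
Move 4: O drops in col 0, lands at row 4
Move 5: X drops in col 4, lands at row 4
Move 6: O drops in col 0, lands at row 3
Move 7: X drops in col 4, lands at row 3
Move 8: O drops in col 4, lands at row 2
Move 9: X drops in col 0, lands at row 2

Answer: ......
......
X...O.
O...X.
OOX.XX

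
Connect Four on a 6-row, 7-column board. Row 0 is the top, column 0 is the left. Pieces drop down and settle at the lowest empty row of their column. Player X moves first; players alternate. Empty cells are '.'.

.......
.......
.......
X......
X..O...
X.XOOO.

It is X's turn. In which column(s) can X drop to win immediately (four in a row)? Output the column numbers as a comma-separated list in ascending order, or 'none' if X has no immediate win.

col 0: drop X → WIN!
col 1: drop X → no win
col 2: drop X → no win
col 3: drop X → no win
col 4: drop X → no win
col 5: drop X → no win
col 6: drop X → no win

Answer: 0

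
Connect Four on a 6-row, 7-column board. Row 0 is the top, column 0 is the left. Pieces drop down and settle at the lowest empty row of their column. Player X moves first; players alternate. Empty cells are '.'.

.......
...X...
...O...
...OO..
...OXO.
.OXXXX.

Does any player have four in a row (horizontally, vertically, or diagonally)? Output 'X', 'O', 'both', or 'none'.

X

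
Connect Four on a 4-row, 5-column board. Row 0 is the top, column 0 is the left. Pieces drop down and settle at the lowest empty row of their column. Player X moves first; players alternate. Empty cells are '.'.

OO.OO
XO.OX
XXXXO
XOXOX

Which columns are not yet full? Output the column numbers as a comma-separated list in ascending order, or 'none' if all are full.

Answer: 2

Derivation:
col 0: top cell = 'O' → FULL
col 1: top cell = 'O' → FULL
col 2: top cell = '.' → open
col 3: top cell = 'O' → FULL
col 4: top cell = 'O' → FULL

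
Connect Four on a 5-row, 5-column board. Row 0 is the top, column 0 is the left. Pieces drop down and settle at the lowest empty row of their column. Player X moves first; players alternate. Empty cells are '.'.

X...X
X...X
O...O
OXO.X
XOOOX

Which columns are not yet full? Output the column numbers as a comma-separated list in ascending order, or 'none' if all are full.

col 0: top cell = 'X' → FULL
col 1: top cell = '.' → open
col 2: top cell = '.' → open
col 3: top cell = '.' → open
col 4: top cell = 'X' → FULL

Answer: 1,2,3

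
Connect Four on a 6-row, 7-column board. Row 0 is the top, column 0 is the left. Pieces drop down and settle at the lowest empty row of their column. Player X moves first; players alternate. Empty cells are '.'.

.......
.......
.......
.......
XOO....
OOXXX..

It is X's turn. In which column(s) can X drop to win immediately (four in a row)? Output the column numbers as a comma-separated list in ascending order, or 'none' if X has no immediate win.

Answer: 5

Derivation:
col 0: drop X → no win
col 1: drop X → no win
col 2: drop X → no win
col 3: drop X → no win
col 4: drop X → no win
col 5: drop X → WIN!
col 6: drop X → no win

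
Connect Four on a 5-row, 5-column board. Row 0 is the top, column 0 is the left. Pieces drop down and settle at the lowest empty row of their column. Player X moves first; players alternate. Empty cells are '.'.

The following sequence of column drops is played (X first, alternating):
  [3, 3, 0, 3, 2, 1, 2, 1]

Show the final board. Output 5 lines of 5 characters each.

Move 1: X drops in col 3, lands at row 4
Move 2: O drops in col 3, lands at row 3
Move 3: X drops in col 0, lands at row 4
Move 4: O drops in col 3, lands at row 2
Move 5: X drops in col 2, lands at row 4
Move 6: O drops in col 1, lands at row 4
Move 7: X drops in col 2, lands at row 3
Move 8: O drops in col 1, lands at row 3

Answer: .....
.....
...O.
.OXO.
XOXX.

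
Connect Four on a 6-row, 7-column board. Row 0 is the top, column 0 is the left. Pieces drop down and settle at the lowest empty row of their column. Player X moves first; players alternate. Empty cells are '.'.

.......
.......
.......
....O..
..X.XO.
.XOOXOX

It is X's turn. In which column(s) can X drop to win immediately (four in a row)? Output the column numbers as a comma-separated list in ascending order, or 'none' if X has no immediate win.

Answer: none

Derivation:
col 0: drop X → no win
col 1: drop X → no win
col 2: drop X → no win
col 3: drop X → no win
col 4: drop X → no win
col 5: drop X → no win
col 6: drop X → no win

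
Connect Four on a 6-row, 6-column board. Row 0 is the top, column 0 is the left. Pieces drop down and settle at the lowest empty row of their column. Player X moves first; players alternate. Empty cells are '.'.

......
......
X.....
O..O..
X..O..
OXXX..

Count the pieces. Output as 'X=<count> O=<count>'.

X=5 O=4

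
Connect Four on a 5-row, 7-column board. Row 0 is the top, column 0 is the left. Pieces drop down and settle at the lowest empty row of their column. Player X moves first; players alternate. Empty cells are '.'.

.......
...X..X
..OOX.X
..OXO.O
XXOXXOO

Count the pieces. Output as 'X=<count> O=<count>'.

X=9 O=8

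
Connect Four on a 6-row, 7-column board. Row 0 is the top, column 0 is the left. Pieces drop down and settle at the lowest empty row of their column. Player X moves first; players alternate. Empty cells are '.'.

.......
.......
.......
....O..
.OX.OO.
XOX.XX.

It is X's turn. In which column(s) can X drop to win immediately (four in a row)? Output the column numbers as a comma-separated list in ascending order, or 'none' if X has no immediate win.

col 0: drop X → no win
col 1: drop X → no win
col 2: drop X → no win
col 3: drop X → WIN!
col 4: drop X → no win
col 5: drop X → no win
col 6: drop X → no win

Answer: 3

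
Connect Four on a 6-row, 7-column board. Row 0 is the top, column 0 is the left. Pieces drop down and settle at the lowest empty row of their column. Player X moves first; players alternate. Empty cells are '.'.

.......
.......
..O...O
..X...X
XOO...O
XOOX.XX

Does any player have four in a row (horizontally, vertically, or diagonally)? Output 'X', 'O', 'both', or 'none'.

none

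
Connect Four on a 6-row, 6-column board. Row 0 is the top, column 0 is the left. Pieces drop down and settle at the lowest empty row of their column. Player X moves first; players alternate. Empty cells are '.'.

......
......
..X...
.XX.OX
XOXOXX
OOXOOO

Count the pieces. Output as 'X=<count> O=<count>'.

X=9 O=8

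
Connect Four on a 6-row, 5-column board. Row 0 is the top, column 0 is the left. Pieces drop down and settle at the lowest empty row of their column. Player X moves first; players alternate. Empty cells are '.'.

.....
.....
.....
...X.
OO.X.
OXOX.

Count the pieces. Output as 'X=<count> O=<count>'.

X=4 O=4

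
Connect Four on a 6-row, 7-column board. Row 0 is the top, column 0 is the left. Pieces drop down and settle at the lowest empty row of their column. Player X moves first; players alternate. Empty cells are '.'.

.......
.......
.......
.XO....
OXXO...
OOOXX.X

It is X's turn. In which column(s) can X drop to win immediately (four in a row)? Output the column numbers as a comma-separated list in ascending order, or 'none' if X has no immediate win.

Answer: 5

Derivation:
col 0: drop X → no win
col 1: drop X → no win
col 2: drop X → no win
col 3: drop X → no win
col 4: drop X → no win
col 5: drop X → WIN!
col 6: drop X → no win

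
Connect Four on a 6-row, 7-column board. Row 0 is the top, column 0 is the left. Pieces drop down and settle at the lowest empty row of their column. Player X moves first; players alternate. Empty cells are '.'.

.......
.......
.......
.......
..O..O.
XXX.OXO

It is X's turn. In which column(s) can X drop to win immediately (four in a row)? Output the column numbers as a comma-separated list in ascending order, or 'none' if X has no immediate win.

Answer: 3

Derivation:
col 0: drop X → no win
col 1: drop X → no win
col 2: drop X → no win
col 3: drop X → WIN!
col 4: drop X → no win
col 5: drop X → no win
col 6: drop X → no win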